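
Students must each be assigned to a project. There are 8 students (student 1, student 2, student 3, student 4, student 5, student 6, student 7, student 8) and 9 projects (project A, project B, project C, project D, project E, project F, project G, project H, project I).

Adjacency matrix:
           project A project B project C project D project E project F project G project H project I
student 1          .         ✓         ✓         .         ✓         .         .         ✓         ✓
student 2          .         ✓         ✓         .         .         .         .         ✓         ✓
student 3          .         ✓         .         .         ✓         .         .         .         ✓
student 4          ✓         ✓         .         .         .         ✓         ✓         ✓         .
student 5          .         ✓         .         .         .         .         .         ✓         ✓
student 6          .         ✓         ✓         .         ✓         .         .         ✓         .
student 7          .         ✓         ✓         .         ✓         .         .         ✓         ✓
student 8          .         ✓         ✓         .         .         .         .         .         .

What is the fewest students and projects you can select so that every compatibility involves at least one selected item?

The 6 edges student 1–project H, student 2–project C, student 3–project I, student 4–project G, student 5–project B, student 6–project E form a matching, so any vertex cover needs at least 6 vertices (one per matched edge).
Conversely {student 4, project B, project C, project E, project H, project I} meets every edge and has exactly 6 vertices, so 6 is optimal.

6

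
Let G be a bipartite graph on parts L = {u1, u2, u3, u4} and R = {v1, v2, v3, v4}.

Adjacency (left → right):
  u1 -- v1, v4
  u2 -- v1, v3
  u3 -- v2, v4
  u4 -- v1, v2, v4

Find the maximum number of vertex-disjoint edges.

A valid assignment of size 4: u1→v1, u2→v3, u3→v4, u4→v2.
All 4 left vertices are matched, so no larger matching exists.

4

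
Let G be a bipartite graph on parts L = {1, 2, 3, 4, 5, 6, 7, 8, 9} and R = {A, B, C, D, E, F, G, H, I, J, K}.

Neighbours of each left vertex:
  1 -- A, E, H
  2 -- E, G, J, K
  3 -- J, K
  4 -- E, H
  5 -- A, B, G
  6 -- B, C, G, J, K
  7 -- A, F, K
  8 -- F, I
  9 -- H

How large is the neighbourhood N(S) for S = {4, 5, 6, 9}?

8

The union of neighbours of {4, 5, 6, 9} is {A, B, C, E, G, H, J, K}, which has 8 elements.
Since |N(S)| = 8 ≥ |S| = 4, Hall's condition holds for this subset.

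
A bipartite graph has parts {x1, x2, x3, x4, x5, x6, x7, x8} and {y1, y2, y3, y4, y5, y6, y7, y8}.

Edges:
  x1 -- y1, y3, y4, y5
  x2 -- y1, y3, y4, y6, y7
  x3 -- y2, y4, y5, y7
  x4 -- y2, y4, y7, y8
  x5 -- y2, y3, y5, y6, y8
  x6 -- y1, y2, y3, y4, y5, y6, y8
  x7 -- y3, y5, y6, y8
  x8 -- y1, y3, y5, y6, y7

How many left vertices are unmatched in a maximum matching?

One maximum matching: x1–y4, x2–y1, x3–y5, x4–y7, x5–y3, x6–y2, x7–y8, x8–y6.
All 8 left vertices are matched, so no larger matching exists.
That matches 8 of the 8, leaving 0 unmatched; no matching can do better.

0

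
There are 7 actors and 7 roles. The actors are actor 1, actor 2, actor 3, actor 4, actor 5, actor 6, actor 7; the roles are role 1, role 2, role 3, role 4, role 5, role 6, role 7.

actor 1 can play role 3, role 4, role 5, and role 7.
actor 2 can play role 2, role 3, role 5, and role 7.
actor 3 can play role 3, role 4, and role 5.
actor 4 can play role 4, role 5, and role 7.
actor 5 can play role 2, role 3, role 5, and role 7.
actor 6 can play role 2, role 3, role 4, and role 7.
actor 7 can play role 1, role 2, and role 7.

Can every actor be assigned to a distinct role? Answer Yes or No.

The set {actor 1, actor 2, actor 3, actor 4, actor 5, actor 6} has only 5 neighbours ({role 2, role 3, role 4, role 5, role 7}), so by Hall's theorem at most 6 of the 7 actors can be matched.
Hence no matching covers every actor.

No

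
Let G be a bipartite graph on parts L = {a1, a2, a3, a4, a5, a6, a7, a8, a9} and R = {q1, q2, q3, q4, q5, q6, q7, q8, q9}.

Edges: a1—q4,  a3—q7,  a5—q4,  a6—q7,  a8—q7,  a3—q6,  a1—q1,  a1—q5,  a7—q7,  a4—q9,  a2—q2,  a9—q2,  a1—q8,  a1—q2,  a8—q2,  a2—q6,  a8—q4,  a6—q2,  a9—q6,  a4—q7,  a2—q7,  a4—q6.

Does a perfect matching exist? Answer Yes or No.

No

The set {a2, a3, a5, a6, a7, a8, a9} has only 4 neighbours ({q2, q4, q6, q7}), so by Hall's theorem at most 6 of the 9 left vertices can be matched.
Hence no matching covers every left vertex.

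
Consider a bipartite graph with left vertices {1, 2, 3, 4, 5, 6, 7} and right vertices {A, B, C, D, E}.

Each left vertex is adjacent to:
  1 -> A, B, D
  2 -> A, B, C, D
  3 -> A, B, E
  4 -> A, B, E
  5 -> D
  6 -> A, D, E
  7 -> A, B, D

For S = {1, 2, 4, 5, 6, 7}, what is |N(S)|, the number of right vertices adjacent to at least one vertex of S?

The union of neighbours of {1, 2, 4, 5, 6, 7} is {A, B, C, D, E}, which has 5 elements.
Since |N(S)| = 5 < |S| = 6, Hall's condition fails for this subset.

5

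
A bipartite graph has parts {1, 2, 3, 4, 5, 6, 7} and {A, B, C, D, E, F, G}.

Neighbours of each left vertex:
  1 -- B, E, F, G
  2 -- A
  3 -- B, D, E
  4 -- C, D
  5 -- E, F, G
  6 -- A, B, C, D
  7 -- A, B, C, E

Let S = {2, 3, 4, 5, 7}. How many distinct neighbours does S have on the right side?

The union of neighbours of {2, 3, 4, 5, 7} is {A, B, C, D, E, F, G}, which has 7 elements.
Since |N(S)| = 7 ≥ |S| = 5, Hall's condition holds for this subset.

7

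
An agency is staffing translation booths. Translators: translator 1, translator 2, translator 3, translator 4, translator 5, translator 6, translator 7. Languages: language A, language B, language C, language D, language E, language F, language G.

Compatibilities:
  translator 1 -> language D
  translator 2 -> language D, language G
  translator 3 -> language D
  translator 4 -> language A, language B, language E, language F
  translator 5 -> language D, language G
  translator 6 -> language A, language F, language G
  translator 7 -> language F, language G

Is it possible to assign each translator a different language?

The set {translator 1, translator 2, translator 3, translator 5} has only 2 neighbours ({language D, language G}), so by Hall's theorem at most 5 of the 7 translators can be matched.
Hence no matching covers every translator.

No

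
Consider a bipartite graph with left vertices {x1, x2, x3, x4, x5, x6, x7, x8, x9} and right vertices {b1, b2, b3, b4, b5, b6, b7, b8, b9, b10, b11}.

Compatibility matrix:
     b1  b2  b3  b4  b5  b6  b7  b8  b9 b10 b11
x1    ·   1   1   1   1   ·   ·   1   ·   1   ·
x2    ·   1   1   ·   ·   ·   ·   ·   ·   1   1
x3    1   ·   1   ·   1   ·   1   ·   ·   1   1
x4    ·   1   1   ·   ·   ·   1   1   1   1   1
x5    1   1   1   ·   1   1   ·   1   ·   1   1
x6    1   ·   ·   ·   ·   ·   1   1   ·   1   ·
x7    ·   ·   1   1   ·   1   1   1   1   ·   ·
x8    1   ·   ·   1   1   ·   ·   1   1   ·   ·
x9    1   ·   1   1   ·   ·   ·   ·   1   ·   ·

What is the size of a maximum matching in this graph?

One maximum matching: x1-b4, x2-b2, x3-b5, x4-b7, x5-b11, x6-b8, x7-b6, x8-b1, x9-b3.
All 9 left vertices are matched, so no larger matching exists.

9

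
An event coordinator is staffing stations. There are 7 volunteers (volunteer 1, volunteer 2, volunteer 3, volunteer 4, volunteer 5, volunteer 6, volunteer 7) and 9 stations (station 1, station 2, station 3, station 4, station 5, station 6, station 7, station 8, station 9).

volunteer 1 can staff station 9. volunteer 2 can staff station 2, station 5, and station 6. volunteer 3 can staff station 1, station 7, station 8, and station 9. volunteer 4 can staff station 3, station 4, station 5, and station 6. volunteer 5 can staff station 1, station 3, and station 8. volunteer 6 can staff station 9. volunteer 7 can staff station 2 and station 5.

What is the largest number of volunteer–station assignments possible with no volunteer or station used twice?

6

For example, pair volunteer 1–station 9, volunteer 2–station 5, volunteer 3–station 8, volunteer 4–station 3, volunteer 5–station 1, volunteer 7–station 2.
The set {volunteer 1, volunteer 6} has only 1 neighbour ({station 9}), so by Hall's theorem at most 6 of the 7 volunteers can be matched.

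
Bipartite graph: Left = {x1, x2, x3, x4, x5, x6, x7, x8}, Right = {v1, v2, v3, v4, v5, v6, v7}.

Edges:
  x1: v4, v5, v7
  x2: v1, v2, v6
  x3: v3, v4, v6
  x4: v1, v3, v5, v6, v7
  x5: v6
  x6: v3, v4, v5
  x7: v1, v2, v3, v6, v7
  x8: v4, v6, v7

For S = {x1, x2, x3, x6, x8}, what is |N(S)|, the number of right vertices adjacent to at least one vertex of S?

The union of neighbours of {x1, x2, x3, x6, x8} is {v1, v2, v3, v4, v5, v6, v7}, which has 7 elements.
Since |N(S)| = 7 ≥ |S| = 5, Hall's condition holds for this subset.

7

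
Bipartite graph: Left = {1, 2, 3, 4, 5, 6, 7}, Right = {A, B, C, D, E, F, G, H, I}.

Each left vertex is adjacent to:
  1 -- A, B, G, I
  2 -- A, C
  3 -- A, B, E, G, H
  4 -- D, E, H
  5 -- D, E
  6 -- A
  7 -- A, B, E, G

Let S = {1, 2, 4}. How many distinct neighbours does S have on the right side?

8

The union of neighbours of {1, 2, 4} is {A, B, C, D, E, G, H, I}, which has 8 elements.
Since |N(S)| = 8 ≥ |S| = 3, Hall's condition holds for this subset.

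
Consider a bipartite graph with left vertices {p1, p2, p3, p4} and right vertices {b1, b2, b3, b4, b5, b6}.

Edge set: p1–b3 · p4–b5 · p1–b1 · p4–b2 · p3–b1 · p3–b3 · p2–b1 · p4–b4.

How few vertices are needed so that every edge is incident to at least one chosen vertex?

3

{p4, b1, b3} is a vertex cover of size 3: every edge has an endpoint in this set.
No smaller cover exists because p1–b3, p2–b1, p4–b5 is a matching of size 3, and a cover must include an endpoint of each of these disjoint edges (König's theorem).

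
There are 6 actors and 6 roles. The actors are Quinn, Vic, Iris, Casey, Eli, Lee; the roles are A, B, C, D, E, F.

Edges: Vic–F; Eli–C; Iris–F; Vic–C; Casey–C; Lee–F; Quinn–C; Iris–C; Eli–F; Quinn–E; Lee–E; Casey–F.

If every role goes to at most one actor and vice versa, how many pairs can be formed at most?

3

One maximum matching: Quinn–E, Vic–C, Iris–F.
The set {Quinn, Vic, Iris, Casey, Eli, Lee} has only 3 neighbours ({C, E, F}), so by Hall's theorem at most 3 of the 6 actors can be matched.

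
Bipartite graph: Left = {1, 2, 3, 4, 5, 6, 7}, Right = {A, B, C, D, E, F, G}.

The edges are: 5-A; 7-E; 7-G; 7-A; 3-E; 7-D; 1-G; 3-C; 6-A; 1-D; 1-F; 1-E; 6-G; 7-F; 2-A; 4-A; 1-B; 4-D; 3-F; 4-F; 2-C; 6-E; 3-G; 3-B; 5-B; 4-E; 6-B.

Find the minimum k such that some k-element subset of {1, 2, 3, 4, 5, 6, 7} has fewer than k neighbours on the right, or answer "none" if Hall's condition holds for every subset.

none

A matching saturating every left vertex exists, for instance 1→F, 2→C, 3→E, 4→D, 5→A, 6→B, 7→G.
By Hall's marriage theorem, this means |N(S)| ≥ |S| for every subset S, so no violating subset exists.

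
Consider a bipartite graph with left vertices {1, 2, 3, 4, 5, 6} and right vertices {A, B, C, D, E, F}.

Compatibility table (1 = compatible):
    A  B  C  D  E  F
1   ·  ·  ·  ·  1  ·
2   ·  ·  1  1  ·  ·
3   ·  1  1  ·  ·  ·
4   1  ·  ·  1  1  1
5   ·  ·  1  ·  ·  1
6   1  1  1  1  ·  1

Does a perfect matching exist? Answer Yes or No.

Yes

One maximum matching: 1→E, 2→C, 3→B, 4→D, 5→F, 6→A.
Every left vertex is matched, so this is a perfect matching.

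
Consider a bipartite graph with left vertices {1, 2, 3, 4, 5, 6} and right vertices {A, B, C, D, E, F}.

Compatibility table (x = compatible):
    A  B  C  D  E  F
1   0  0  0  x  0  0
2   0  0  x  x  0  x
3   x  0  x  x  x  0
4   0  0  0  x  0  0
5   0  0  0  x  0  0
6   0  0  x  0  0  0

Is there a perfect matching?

No

The set {1, 4, 5} has only 1 neighbour ({D}), so by Hall's theorem at most 4 of the 6 left vertices can be matched.
Hence no matching covers every left vertex.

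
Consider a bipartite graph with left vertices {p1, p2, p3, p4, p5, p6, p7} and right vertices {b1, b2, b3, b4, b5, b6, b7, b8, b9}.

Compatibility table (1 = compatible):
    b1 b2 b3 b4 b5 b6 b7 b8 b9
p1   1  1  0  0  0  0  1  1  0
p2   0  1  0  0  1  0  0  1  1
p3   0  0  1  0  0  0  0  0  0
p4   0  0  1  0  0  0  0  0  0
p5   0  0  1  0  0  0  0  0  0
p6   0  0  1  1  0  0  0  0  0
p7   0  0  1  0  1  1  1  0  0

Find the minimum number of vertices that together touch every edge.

A maximum matching has 5 edges (e.g. p1–b8, p2–b5, p3–b3, p6–b4, p7–b6).
By König's theorem the minimum vertex cover has the same size. One such cover is {p1, p2, p6, p7, b3}.

5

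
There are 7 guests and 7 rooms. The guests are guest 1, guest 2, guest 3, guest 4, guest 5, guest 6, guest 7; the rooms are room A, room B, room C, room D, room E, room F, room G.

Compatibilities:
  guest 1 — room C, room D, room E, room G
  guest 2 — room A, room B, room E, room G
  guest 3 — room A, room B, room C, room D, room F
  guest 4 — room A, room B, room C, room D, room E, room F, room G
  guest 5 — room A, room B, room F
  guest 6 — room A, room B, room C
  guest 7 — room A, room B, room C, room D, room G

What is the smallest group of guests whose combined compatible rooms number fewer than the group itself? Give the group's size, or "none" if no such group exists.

A matching saturating every guest exists, for instance guest 1→room G, guest 2→room E, guest 3→room A, guest 4→room C, guest 5→room F, guest 6→room B, guest 7→room D.
By Hall's marriage theorem, this means |N(S)| ≥ |S| for every subset S, so no violating subset exists.

none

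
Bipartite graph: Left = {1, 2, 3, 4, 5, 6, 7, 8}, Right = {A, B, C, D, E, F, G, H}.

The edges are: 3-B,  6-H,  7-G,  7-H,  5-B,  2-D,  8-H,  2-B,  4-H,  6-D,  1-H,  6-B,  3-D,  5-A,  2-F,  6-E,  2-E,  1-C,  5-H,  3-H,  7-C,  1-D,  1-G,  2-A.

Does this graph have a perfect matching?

The set {4, 8} has only 1 neighbour ({H}), so by Hall's theorem at most 7 of the 8 left vertices can be matched.
Hence no matching covers every left vertex.

No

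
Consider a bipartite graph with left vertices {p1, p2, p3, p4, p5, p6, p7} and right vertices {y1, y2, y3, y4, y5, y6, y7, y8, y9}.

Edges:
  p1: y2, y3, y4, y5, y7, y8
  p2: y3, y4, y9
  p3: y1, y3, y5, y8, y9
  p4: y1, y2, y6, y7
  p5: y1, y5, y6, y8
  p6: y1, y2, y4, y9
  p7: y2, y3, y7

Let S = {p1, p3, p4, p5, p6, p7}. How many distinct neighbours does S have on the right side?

9

The union of neighbours of {p1, p3, p4, p5, p6, p7} is {y1, y2, y3, y4, y5, y6, y7, y8, y9}, which has 9 elements.
Since |N(S)| = 9 ≥ |S| = 6, Hall's condition holds for this subset.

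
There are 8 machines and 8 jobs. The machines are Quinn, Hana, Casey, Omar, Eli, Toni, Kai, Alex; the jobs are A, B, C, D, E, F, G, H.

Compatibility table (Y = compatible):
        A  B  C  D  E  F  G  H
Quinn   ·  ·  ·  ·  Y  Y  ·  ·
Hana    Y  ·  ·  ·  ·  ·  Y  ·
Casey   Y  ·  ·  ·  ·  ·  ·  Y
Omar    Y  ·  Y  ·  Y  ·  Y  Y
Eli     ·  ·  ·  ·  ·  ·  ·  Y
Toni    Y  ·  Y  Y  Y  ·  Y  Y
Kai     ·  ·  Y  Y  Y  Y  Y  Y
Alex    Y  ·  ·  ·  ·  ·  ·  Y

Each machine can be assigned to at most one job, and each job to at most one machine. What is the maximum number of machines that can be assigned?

7

For example, pair Quinn–F, Hana–G, Casey–A, Omar–C, Eli–H, Toni–D, Kai–E.
The set {Casey, Eli, Alex} has only 2 neighbours ({A, H}), so by Hall's theorem at most 7 of the 8 machines can be matched.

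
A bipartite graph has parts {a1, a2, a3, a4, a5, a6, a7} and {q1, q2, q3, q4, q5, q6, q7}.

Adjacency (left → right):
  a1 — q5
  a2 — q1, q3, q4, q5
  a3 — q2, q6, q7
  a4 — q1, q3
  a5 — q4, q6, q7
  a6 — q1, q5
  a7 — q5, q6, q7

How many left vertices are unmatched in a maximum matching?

0

One maximum matching: a1–q5, a2–q4, a3–q2, a4–q3, a5–q6, a6–q1, a7–q7.
All 7 left vertices are matched, so no larger matching exists.
That matches 7 of the 7, leaving 0 unmatched; no matching can do better.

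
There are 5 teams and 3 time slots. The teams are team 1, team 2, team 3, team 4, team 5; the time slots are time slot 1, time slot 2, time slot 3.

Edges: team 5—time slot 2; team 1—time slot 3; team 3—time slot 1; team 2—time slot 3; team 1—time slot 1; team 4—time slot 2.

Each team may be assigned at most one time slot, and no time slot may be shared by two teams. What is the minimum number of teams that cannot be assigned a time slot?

For example, pair team 1–time slot 1, team 2–time slot 3, team 4–time slot 2.
The set {team 1, team 2, team 3, team 4, team 5} has only 3 neighbours ({time slot 1, time slot 2, time slot 3}), so by Hall's theorem at most 3 of the 5 teams can be matched.
That matches 3 of the 5, leaving 2 unmatched; no matching can do better.

2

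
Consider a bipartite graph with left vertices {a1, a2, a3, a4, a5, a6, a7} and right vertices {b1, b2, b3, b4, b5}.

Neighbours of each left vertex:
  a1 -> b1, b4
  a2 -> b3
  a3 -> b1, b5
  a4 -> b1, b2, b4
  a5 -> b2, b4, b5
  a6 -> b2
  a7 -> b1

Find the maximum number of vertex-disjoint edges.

One maximum matching: a1-b4, a2-b3, a3-b1, a4-b2, a5-b5.
The set {a1, a3, a4, a5, a6, a7} has only 4 neighbours ({b1, b2, b4, b5}), so by Hall's theorem at most 5 of the 7 left vertices can be matched.

5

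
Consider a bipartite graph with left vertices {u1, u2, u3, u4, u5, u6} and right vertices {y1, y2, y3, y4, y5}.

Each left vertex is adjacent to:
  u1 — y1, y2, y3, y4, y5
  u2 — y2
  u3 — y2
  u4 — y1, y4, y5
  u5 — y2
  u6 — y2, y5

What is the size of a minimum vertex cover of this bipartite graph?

4

A maximum matching has 4 edges (e.g. u1–y4, u2–y2, u4–y1, u6–y5).
By König's theorem the minimum vertex cover has the same size. One such cover is {u1, u4, u6, y2}.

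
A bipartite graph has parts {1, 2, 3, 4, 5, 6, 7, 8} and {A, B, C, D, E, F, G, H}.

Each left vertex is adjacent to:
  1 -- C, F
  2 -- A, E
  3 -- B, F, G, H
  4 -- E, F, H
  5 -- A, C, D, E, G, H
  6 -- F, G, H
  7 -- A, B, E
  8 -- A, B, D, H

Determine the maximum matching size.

For example, pair 1→C, 2→A, 3→F, 4→H, 5→D, 6→G, 7→E, 8→B.
This saturates every left vertex, so 8 is the maximum.

8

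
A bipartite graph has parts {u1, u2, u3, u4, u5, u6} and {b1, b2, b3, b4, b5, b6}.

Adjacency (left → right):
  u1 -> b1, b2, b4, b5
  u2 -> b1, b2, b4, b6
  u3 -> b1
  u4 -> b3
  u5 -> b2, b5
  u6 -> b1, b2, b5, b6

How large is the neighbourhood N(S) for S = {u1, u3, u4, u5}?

The union of neighbours of {u1, u3, u4, u5} is {b1, b2, b3, b4, b5}, which has 5 elements.
Since |N(S)| = 5 ≥ |S| = 4, Hall's condition holds for this subset.

5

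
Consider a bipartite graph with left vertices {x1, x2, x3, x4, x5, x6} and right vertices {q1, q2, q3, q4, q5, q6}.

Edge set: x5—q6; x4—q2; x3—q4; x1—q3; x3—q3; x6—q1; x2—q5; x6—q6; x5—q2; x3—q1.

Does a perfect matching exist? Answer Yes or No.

Yes

For example, pair x1→q3, x2→q5, x3→q4, x4→q2, x5→q6, x6→q1.
All 6 left vertices are covered.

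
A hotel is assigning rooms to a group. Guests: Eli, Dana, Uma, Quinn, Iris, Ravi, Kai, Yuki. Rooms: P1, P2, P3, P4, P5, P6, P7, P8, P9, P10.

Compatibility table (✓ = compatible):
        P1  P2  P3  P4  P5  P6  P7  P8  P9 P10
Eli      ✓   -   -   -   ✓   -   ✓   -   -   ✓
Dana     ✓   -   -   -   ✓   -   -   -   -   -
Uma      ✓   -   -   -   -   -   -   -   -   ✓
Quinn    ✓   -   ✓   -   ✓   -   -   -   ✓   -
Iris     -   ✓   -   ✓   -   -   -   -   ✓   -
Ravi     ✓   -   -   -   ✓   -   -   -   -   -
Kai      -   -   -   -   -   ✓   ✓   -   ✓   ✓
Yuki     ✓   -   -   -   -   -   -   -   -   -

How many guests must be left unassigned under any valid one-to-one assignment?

1

One maximum matching: Eli→P7, Dana→P5, Uma→P10, Quinn→P3, Iris→P4, Ravi→P1, Kai→P9.
The set {Dana, Ravi, Yuki} has only 2 neighbours ({P1, P5}), so by Hall's theorem at most 7 of the 8 guests can be matched.
That matches 7 of the 8, leaving 1 unmatched; no matching can do better.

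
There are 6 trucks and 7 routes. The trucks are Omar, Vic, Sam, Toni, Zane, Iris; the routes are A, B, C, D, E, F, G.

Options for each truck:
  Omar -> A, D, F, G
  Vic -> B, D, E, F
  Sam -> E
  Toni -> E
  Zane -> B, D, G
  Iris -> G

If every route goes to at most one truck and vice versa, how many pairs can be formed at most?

5

One maximum matching: Omar-F, Vic-D, Sam-E, Zane-B, Iris-G.
The set {Sam, Toni} has only 1 neighbour ({E}), so by Hall's theorem at most 5 of the 6 trucks can be matched.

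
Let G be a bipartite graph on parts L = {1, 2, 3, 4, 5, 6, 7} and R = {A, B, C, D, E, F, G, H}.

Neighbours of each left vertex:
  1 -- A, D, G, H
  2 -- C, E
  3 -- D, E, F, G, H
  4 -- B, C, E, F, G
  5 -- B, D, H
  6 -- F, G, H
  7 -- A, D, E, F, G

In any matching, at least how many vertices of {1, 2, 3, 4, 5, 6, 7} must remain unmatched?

One maximum matching: 1-D, 2-C, 3-H, 4-E, 5-B, 6-F, 7-G.
All 7 left vertices are matched, so no larger matching exists.
That matches 7 of the 7, leaving 0 unmatched; no matching can do better.

0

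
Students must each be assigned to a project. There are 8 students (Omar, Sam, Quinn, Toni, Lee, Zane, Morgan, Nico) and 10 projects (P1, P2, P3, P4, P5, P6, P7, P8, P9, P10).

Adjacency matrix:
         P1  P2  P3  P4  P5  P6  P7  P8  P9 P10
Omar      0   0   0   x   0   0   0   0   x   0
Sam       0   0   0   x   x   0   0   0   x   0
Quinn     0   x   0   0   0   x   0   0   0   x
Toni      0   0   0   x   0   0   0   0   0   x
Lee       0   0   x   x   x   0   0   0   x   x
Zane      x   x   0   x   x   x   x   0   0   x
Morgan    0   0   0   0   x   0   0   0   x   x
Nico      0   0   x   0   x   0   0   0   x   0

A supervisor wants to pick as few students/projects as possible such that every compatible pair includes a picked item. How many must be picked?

{Quinn, Zane, P3, P4, P5, P9, P10} is a vertex cover of size 7: every edge has an endpoint in this set.
No smaller cover exists because Omar–P4, Sam–P5, Quinn–P6, Toni–P10, Lee–P3, Zane–P1, Morgan–P9 is a matching of size 7, and a cover must include an endpoint of each of these disjoint edges (König's theorem).

7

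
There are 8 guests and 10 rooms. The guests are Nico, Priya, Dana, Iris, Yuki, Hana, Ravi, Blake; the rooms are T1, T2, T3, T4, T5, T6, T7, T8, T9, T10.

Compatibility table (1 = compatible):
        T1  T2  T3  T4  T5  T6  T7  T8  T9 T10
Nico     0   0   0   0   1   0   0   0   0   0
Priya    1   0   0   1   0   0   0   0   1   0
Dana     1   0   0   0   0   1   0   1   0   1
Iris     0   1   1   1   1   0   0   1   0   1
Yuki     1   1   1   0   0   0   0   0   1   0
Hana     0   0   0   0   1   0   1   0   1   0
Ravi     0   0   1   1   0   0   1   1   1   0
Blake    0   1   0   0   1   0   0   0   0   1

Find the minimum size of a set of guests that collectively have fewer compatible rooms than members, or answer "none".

A matching saturating every guest exists, for instance Nico→T5, Priya→T1, Dana→T8, Iris→T10, Yuki→T9, Hana→T7, Ravi→T4, Blake→T2.
By Hall's marriage theorem, this means |N(S)| ≥ |S| for every subset S, so no violating subset exists.

none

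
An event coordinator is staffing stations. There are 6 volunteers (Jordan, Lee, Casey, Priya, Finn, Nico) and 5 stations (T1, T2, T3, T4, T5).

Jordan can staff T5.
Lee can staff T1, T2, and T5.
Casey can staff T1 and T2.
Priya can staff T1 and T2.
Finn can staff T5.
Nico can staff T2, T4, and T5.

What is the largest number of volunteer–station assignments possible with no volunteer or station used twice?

A valid assignment of size 4: Jordan–T5, Lee–T1, Casey–T2, Nico–T4.
The set {Jordan, Lee, Casey, Priya, Finn} has only 3 neighbours ({T1, T2, T5}), so by Hall's theorem at most 4 of the 6 volunteers can be matched.

4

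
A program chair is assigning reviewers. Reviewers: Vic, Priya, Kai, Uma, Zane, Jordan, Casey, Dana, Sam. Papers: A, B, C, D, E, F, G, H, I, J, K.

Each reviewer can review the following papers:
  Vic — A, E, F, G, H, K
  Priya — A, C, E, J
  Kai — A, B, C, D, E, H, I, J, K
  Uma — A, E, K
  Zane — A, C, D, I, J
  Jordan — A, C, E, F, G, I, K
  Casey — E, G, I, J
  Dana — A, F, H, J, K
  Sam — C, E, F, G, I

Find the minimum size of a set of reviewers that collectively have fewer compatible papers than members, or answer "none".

A matching saturating every reviewer exists, for instance Vic→H, Priya→J, Kai→B, Uma→A, Zane→D, Jordan→F, Casey→E, Dana→K, Sam→G.
By Hall's marriage theorem, this means |N(S)| ≥ |S| for every subset S, so no violating subset exists.

none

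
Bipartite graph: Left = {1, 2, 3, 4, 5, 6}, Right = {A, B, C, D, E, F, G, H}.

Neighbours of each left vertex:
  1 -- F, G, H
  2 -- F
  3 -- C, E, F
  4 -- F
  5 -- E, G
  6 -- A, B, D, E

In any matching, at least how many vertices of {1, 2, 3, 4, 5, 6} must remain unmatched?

1

For example, pair 1-G, 2-F, 3-C, 5-E, 6-B.
The set {2, 4} has only 1 neighbour ({F}), so by Hall's theorem at most 5 of the 6 left vertices can be matched.
That matches 5 of the 6, leaving 1 unmatched; no matching can do better.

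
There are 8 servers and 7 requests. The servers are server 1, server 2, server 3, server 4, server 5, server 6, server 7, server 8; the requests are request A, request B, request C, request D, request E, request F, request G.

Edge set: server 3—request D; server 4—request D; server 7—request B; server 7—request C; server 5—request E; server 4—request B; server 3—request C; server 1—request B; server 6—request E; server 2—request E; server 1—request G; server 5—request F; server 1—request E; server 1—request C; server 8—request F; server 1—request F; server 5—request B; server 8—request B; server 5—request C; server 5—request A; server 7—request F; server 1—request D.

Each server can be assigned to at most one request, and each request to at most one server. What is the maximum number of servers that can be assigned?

7

For example, pair server 1→request G, server 2→request E, server 3→request D, server 4→request B, server 5→request A, server 7→request C, server 8→request F.
The set {server 2, server 6} has only 1 neighbour ({request E}), so by Hall's theorem at most 7 of the 8 servers can be matched.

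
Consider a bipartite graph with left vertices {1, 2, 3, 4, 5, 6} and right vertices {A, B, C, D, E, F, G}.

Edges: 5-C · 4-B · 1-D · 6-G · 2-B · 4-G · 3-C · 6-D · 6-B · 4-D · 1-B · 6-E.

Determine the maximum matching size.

5

One maximum matching: 1→D, 2→B, 3→C, 4→G, 6→E.
The set {3, 5} has only 1 neighbour ({C}), so by Hall's theorem at most 5 of the 6 left vertices can be matched.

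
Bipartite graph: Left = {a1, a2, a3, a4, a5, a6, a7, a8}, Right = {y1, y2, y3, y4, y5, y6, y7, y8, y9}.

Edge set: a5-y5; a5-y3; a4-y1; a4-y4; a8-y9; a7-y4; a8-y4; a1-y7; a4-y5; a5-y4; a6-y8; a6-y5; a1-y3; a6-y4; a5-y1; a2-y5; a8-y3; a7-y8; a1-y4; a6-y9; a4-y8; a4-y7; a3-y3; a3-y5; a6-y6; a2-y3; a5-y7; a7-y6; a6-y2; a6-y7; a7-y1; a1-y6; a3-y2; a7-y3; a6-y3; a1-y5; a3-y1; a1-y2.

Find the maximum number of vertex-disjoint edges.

8

For example, pair a1→y4, a2→y5, a3→y2, a4→y8, a5→y7, a6→y6, a7→y1, a8→y3.
All 8 left vertices are matched, so no larger matching exists.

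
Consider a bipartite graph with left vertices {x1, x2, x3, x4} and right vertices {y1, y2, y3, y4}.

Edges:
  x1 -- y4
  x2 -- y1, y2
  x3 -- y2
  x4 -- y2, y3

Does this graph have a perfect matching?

One maximum matching: x1–y4, x2–y1, x3–y2, x4–y3.
All 4 left vertices are covered.

Yes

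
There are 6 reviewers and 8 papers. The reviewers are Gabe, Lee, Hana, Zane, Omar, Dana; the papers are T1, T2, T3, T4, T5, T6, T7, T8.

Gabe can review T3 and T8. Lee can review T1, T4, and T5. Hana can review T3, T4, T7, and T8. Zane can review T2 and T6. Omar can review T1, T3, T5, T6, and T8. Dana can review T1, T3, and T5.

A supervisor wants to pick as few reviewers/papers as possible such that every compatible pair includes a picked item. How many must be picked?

{Gabe, Lee, Hana, Zane, Omar, Dana} is a vertex cover of size 6: every edge has an endpoint in this set.
No smaller cover exists because Gabe–T8, Lee–T1, Hana–T7, Zane–T6, Omar–T3, Dana–T5 is a matching of size 6, and a cover must include an endpoint of each of these disjoint edges (König's theorem).

6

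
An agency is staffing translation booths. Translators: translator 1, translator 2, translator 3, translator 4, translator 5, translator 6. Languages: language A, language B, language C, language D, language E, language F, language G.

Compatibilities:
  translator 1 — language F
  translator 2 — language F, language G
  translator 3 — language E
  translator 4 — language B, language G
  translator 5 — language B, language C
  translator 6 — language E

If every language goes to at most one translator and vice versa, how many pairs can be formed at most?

5

A valid assignment of size 5: translator 1→language F, translator 2→language G, translator 3→language E, translator 4→language B, translator 5→language C.
The set {translator 3, translator 6} has only 1 neighbour ({language E}), so by Hall's theorem at most 5 of the 6 translators can be matched.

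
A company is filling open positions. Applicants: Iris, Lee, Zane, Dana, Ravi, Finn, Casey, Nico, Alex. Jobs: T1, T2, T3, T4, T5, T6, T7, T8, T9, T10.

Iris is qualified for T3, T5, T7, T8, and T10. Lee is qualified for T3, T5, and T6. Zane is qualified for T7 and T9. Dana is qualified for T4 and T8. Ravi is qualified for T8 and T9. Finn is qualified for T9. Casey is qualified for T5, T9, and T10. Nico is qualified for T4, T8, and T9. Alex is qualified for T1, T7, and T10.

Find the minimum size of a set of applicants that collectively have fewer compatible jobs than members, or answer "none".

Take S = {Dana, Ravi, Finn, Nico}. Its neighbourhood is {T4, T8, T9}, so |N(S)| = 3 < |S| = 4.
Every subset of size less than 4 has at least as many neighbours as members, so 4 is the minimum.

4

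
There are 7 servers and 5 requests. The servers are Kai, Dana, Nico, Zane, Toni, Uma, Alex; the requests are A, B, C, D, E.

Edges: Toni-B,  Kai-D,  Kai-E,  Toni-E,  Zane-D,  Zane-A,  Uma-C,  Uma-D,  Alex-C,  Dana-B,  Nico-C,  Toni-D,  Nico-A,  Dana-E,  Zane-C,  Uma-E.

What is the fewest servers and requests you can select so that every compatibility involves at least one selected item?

The 5 edges Kai–D, Dana–E, Nico–A, Zane–C, Toni–B form a matching, so any vertex cover needs at least 5 vertices (one per matched edge).
Conversely {A, B, C, D, E} meets every edge and has exactly 5 vertices, so 5 is optimal.

5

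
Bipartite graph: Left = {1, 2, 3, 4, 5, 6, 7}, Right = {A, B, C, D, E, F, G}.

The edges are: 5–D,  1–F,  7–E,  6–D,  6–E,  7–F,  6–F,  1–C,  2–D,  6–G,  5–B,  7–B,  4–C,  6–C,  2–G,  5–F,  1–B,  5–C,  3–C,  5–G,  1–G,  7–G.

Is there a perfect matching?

The set {3, 4} has only 1 neighbour ({C}), so by Hall's theorem at most 6 of the 7 left vertices can be matched.
Hence no matching covers every left vertex.

No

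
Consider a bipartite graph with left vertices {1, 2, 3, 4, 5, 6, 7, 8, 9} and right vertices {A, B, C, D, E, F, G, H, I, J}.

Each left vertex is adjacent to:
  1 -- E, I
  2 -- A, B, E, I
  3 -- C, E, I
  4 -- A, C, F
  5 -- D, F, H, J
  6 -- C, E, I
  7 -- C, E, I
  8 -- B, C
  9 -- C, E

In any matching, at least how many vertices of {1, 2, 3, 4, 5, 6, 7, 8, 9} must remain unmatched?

2

One maximum matching: 1–I, 2–A, 3–C, 4–F, 5–H, 6–E, 8–B.
The set {1, 3, 6, 7, 9} has only 3 neighbours ({C, E, I}), so by Hall's theorem at most 7 of the 9 left vertices can be matched.
That matches 7 of the 9, leaving 2 unmatched; no matching can do better.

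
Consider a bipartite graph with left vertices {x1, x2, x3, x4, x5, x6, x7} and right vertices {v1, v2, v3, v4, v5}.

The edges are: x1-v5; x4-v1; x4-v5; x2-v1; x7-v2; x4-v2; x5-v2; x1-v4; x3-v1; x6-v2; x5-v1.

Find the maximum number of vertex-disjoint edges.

4

For example, pair x1→v4, x2→v1, x4→v5, x5→v2.
The set {x2, x3, x5, x6, x7} has only 2 neighbours ({v1, v2}), so by Hall's theorem at most 4 of the 7 left vertices can be matched.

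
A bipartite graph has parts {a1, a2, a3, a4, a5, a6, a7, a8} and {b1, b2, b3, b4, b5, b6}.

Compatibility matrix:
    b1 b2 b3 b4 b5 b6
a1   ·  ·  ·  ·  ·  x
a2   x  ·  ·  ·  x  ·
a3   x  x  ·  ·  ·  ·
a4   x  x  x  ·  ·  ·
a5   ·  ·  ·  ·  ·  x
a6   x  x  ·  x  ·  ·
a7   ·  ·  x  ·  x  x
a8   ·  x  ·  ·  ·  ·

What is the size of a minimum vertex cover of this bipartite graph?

6

{a6, b1, b2, b3, b5, b6} is a vertex cover of size 6: every edge has an endpoint in this set.
No smaller cover exists because a1–b6, a2–b5, a3–b1, a4–b2, a6–b4, a7–b3 is a matching of size 6, and a cover must include an endpoint of each of these disjoint edges (König's theorem).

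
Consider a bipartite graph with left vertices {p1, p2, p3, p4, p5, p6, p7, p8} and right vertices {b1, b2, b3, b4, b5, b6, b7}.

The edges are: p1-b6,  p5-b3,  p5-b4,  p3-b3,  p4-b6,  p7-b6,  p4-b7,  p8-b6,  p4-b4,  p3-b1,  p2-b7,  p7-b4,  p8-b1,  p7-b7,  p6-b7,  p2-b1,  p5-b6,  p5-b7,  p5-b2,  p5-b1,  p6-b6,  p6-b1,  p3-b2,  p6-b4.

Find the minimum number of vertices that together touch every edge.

6

The 6 edges p1–b6, p2–b1, p3–b3, p4–b4, p5–b2, p6–b7 form a matching, so any vertex cover needs at least 6 vertices (one per matched edge).
Conversely {p3, p5, b1, b4, b6, b7} meets every edge and has exactly 6 vertices, so 6 is optimal.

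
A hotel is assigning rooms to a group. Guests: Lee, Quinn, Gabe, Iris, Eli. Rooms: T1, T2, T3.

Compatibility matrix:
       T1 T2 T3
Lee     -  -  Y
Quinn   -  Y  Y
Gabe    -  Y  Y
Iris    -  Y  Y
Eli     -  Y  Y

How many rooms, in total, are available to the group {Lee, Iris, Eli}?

2

The union of neighbours of {Lee, Iris, Eli} is {T2, T3}, which has 2 elements.
Since |N(S)| = 2 < |S| = 3, Hall's condition fails for this subset.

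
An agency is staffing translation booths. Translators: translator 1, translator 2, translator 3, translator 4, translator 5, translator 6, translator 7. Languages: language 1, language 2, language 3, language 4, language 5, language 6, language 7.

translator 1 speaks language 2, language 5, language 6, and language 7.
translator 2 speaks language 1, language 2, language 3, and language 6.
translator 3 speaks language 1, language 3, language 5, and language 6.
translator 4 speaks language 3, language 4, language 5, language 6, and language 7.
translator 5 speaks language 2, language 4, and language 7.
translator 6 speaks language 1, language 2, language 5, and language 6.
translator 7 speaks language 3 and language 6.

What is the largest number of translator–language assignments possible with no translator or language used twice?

One maximum matching: translator 1→language 5, translator 2→language 1, translator 3→language 3, translator 4→language 4, translator 5→language 7, translator 6→language 2, translator 7→language 6.
This saturates every translator, so 7 is the maximum.

7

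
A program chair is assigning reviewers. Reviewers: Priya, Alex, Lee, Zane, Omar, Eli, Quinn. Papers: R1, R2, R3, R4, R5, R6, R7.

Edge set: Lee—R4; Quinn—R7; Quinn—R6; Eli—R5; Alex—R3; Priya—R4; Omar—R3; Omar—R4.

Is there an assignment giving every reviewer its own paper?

The set {Priya, Alex, Lee, Zane, Omar} has only 2 neighbours ({R3, R4}), so by Hall's theorem at most 4 of the 7 reviewers can be matched.
Hence no matching covers every reviewer.

No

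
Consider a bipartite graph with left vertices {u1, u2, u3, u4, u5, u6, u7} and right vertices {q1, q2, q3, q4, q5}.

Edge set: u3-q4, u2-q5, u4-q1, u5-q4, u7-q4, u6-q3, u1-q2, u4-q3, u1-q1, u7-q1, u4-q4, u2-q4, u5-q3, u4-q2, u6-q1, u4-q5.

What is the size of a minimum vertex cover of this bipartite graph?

5

The 5 edges u1–q2, u2–q5, u3–q4, u4–q1, u5–q3 form a matching, so any vertex cover needs at least 5 vertices (one per matched edge).
Conversely {q1, q2, q3, q4, q5} meets every edge and has exactly 5 vertices, so 5 is optimal.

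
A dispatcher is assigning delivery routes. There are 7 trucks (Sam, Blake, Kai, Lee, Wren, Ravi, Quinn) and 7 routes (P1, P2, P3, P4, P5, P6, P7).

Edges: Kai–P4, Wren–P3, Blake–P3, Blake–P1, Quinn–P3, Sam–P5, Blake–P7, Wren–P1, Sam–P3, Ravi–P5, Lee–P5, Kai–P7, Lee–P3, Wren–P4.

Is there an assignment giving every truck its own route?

No

The set {Sam, Lee, Ravi, Quinn} has only 2 neighbours ({P3, P5}), so by Hall's theorem at most 5 of the 7 trucks can be matched.
Hence no matching covers every truck.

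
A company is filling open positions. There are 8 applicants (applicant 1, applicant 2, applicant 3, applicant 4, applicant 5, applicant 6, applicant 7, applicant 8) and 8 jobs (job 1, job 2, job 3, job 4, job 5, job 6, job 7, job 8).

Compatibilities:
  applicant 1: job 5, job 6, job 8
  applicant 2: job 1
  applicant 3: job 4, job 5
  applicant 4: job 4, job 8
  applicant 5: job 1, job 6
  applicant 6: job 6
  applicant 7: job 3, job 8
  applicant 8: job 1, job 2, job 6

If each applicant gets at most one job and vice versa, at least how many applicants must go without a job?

A valid assignment of size 7: applicant 1-job 5, applicant 2-job 1, applicant 3-job 4, applicant 4-job 8, applicant 5-job 6, applicant 7-job 3, applicant 8-job 2.
The set {applicant 2, applicant 5, applicant 6} has only 2 neighbours ({job 1, job 6}), so by Hall's theorem at most 7 of the 8 applicants can be matched.
That matches 7 of the 8, leaving 1 unmatched; no matching can do better.

1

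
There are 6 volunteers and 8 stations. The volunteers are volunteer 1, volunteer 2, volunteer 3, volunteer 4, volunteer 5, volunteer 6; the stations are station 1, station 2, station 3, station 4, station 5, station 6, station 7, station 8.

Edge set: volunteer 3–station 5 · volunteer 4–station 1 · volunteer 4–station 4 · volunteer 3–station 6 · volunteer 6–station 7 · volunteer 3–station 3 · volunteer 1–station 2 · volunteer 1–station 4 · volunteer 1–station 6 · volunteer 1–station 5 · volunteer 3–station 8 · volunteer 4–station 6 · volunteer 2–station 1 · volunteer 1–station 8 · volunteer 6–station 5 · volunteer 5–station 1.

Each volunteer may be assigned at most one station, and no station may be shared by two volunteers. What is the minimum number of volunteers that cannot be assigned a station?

For example, pair volunteer 1–station 2, volunteer 2–station 1, volunteer 3–station 3, volunteer 4–station 4, volunteer 6–station 7.
The set {volunteer 2, volunteer 5} has only 1 neighbour ({station 1}), so by Hall's theorem at most 5 of the 6 volunteers can be matched.
That matches 5 of the 6, leaving 1 unmatched; no matching can do better.

1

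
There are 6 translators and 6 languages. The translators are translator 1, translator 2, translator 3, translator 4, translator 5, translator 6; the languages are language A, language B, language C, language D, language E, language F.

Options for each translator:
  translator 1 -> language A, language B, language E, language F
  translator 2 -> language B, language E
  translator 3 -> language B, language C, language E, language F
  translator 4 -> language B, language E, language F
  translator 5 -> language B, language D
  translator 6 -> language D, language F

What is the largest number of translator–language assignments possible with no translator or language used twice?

A valid assignment of size 6: translator 1–language A, translator 2–language E, translator 3–language C, translator 4–language B, translator 5–language D, translator 6–language F.
This saturates every translator, so 6 is the maximum.

6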